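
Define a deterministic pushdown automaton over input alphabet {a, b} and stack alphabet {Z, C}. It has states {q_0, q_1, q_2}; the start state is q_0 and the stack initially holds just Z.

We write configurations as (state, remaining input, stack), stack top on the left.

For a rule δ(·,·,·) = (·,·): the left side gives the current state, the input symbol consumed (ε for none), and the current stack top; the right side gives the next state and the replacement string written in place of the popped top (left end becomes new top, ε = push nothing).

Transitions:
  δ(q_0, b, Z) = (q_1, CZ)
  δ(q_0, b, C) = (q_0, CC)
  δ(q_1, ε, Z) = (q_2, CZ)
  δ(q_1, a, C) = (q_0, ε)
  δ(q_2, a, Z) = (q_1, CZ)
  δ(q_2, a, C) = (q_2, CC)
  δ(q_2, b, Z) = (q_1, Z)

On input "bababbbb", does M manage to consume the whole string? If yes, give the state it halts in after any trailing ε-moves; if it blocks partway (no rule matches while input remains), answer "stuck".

(q_0, bababbbb, Z)
  read b, top Z: go to q_1, push CZ → (q_1, ababbbb, CZ)
  read a, top C: go to q_0, push ε → (q_0, babbbb, Z)
  read b, top Z: go to q_1, push CZ → (q_1, abbbb, CZ)
  read a, top C: go to q_0, push ε → (q_0, bbbb, Z)
  read b, top Z: go to q_1, push CZ → (q_1, bbb, CZ)
No transition for (q_1, b, top C); M blocks with input bbb remaining.

stuck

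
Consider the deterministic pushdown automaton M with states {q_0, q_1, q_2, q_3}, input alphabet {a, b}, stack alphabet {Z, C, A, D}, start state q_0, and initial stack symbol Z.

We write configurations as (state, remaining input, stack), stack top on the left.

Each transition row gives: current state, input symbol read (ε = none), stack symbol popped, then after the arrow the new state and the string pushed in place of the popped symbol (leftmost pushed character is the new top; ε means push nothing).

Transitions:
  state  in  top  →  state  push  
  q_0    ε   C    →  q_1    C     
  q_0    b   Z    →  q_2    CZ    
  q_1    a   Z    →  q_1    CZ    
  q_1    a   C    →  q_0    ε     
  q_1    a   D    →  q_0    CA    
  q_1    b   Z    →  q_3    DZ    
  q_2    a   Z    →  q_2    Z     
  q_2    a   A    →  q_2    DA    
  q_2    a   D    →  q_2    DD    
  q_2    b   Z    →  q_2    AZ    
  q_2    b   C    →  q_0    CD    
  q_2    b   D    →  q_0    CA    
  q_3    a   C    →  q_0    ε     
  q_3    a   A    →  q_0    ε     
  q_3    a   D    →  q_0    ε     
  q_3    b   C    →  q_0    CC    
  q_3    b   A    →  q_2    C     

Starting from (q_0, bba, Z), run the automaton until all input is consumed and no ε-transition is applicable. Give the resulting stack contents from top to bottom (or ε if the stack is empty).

(q_0, bba, Z) ⊢ (q_2, ba, CZ) ⊢ (q_0, a, CDZ) ⊢ (q_1, a, CDZ) ⊢ (q_0, ε, DZ)
All input consumed in state q_0 with stack DZ.

DZ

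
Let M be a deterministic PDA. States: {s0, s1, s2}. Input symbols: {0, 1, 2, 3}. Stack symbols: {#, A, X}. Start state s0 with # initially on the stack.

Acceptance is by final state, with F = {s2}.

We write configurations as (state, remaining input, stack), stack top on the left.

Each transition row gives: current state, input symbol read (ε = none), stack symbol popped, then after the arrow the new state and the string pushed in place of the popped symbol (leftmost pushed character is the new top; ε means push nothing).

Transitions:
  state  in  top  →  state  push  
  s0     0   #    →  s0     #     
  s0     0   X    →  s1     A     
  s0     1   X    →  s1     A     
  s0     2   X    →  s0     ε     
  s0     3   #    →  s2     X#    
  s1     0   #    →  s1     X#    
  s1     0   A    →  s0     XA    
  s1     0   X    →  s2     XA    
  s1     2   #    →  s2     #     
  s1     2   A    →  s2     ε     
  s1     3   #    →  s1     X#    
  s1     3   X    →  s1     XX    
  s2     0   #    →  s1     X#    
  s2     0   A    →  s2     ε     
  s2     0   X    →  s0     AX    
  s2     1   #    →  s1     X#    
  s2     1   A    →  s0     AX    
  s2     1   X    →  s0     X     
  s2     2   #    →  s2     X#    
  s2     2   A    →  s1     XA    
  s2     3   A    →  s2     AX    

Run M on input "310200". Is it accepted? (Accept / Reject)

(s0, 310200, #) ⊢ (s2, 10200, X#) ⊢ (s0, 0200, X#) ⊢ (s1, 200, A#) ⊢ (s2, 00, #) ⊢ (s1, 0, X#) ⊢ (s2, ε, XA#)
All input consumed; state s2 ∈ F.

Accept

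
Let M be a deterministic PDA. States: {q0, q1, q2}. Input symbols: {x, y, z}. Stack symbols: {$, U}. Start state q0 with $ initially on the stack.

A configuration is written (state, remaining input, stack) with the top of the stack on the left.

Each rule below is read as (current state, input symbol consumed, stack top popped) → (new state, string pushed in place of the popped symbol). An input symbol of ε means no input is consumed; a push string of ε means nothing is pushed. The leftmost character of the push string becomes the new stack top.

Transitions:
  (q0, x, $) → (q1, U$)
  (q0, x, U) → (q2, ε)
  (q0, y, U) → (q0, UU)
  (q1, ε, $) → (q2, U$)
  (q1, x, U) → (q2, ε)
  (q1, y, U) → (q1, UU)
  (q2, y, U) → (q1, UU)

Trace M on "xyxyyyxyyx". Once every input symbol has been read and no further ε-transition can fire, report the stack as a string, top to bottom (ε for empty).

UUUU$

(q0, xyxyyyxyyx, $) ⊢ (q1, yxyyyxyyx, U$) ⊢ (q1, xyyyxyyx, UU$) ⊢ (q2, yyyxyyx, U$) ⊢ (q1, yyxyyx, UU$) ⊢ (q1, yxyyx, UUU$) ⊢ (q1, xyyx, UUUU$) ⊢ (q2, yyx, UUU$) ⊢ (q1, yx, UUUU$) ⊢ (q1, x, UUUUU$) ⊢ (q2, ε, UUUU$)
All input consumed in state q2 with stack UUUU$.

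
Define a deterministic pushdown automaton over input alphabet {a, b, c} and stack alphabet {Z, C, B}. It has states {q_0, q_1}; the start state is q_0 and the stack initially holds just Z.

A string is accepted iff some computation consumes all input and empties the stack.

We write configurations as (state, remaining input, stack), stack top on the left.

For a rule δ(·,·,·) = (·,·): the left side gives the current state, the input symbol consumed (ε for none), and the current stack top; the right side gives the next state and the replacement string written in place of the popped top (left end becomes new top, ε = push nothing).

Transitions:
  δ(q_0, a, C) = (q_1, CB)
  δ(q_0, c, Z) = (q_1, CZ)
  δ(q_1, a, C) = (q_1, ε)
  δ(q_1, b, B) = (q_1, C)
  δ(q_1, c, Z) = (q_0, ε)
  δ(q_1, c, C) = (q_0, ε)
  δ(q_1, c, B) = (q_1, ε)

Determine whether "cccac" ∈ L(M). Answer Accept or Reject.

Accept

(q_0, cccac, Z)
  read c, top Z: go to q_1, push CZ → (q_1, ccac, CZ)
  read c, top C: go to q_0, push ε → (q_0, cac, Z)
  read c, top Z: go to q_1, push CZ → (q_1, ac, CZ)
  read a, top C: go to q_1, push ε → (q_1, c, Z)
  read c, top Z: go to q_0, push ε → (q_0, ε, ε)
All input consumed and the stack is empty.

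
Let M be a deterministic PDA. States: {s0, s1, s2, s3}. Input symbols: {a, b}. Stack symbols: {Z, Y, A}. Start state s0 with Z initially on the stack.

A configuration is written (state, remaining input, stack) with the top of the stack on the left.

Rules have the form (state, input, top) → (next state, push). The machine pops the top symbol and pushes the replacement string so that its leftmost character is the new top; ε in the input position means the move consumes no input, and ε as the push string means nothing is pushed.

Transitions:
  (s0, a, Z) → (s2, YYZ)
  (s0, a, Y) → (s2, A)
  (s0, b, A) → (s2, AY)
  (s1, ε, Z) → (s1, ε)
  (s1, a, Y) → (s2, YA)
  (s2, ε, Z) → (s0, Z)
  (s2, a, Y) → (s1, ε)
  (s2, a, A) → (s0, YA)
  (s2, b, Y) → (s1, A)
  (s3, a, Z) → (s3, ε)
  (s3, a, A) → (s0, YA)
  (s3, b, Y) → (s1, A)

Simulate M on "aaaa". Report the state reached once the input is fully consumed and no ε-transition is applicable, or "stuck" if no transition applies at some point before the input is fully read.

(s0, aaaa, Z) ⊢ (s2, aaa, YYZ) ⊢ (s1, aa, YZ) ⊢ (s2, a, YAZ) ⊢ (s1, ε, AZ)
All input consumed; M is in state s1.

s1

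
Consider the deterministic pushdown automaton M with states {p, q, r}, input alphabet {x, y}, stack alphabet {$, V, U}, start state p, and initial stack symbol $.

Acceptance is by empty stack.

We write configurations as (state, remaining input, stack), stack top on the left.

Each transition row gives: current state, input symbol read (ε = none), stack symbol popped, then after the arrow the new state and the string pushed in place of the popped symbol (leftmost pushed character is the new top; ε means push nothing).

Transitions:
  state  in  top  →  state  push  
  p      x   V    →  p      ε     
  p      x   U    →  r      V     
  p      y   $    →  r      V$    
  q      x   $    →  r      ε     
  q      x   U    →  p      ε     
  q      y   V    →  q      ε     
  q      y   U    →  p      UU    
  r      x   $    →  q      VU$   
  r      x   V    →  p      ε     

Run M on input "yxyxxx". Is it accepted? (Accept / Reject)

Reject

(p, yxyxxx, $)
  read y, top $: go to r, push V$ → (r, xyxxx, V$)
  read x, top V: go to p, push ε → (p, yxxx, $)
  read y, top $: go to r, push V$ → (r, xxx, V$)
  read x, top V: go to p, push ε → (p, xx, $)
No transition applies at (p, xx, $); input not fully consumed.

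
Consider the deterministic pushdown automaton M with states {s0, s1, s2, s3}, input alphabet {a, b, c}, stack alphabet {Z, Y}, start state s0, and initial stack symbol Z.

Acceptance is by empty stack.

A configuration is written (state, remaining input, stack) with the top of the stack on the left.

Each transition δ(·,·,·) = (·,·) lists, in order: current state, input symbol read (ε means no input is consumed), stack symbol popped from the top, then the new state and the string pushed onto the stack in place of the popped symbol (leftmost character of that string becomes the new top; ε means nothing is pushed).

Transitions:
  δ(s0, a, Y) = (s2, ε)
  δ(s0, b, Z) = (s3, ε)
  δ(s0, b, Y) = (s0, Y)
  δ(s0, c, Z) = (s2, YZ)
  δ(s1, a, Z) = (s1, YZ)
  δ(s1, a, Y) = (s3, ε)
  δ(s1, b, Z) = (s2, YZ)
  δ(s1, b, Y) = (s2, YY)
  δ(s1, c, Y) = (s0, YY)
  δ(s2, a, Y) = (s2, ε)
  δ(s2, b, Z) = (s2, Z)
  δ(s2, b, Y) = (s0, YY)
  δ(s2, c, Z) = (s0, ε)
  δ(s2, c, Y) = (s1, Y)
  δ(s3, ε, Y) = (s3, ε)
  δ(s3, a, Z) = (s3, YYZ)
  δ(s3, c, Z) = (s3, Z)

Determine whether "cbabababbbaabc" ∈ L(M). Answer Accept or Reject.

Accept

(s0, cbabababbbaabc, Z)
  read c, top Z: go to s2, push YZ → (s2, babababbbaabc, YZ)
  read b, top Y: go to s0, push YY → (s0, abababbbaabc, YYZ)
  read a, top Y: go to s2, push ε → (s2, bababbbaabc, YZ)
  read b, top Y: go to s0, push YY → (s0, ababbbaabc, YYZ)
  read a, top Y: go to s2, push ε → (s2, babbbaabc, YZ)
  read b, top Y: go to s0, push YY → (s0, abbbaabc, YYZ)
  read a, top Y: go to s2, push ε → (s2, bbbaabc, YZ)
  read b, top Y: go to s0, push YY → (s0, bbaabc, YYZ)
  read b, top Y: go to s0, push Y → (s0, baabc, YYZ)
  read b, top Y: go to s0, push Y → (s0, aabc, YYZ)
  read a, top Y: go to s2, push ε → (s2, abc, YZ)
  read a, top Y: go to s2, push ε → (s2, bc, Z)
  read b, top Z: go to s2, push Z → (s2, c, Z)
  read c, top Z: go to s0, push ε → (s0, ε, ε)
All input consumed and the stack is empty.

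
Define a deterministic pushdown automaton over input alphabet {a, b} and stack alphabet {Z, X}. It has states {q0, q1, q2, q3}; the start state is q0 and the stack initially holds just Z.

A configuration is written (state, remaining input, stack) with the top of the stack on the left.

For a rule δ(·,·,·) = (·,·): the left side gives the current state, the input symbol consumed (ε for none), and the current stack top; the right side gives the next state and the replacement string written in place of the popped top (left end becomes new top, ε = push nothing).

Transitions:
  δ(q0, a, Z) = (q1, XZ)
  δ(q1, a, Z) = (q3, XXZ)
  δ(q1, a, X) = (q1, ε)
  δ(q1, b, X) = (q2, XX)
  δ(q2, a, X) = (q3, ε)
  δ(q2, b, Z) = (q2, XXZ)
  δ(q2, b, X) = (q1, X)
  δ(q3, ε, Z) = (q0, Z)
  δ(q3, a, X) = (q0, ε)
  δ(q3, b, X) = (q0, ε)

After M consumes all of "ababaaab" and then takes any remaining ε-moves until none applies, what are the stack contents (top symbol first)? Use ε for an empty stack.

XZ

(q0, ababaaab, Z)
  read a, top Z: go to q1, push XZ → (q1, babaaab, XZ)
  read b, top X: go to q2, push XX → (q2, abaaab, XXZ)
  read a, top X: go to q3, push ε → (q3, baaab, XZ)
  read b, top X: go to q0, push ε → (q0, aaab, Z)
  read a, top Z: go to q1, push XZ → (q1, aab, XZ)
  read a, top X: go to q1, push ε → (q1, ab, Z)
  read a, top Z: go to q3, push XXZ → (q3, b, XXZ)
  read b, top X: go to q0, push ε → (q0, ε, XZ)
All input consumed in state q0 with stack XZ.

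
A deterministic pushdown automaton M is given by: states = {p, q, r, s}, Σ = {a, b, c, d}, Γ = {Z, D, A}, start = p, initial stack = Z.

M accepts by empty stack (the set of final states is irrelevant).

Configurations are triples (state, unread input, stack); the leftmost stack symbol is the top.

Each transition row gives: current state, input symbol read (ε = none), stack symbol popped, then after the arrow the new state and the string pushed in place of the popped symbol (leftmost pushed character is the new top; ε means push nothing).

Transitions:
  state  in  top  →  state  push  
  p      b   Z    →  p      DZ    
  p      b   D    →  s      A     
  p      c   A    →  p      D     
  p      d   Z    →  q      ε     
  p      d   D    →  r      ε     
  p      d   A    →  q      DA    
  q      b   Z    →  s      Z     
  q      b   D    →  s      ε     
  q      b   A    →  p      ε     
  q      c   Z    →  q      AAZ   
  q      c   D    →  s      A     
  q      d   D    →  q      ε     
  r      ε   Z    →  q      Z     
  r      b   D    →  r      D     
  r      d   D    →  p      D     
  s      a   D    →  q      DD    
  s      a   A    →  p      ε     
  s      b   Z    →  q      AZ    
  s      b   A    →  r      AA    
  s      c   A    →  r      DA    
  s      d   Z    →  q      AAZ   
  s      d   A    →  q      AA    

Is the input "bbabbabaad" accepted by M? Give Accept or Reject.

Reject

(p, bbabbabaad, Z) ⊢ (p, babbabaad, DZ) ⊢ (s, abbabaad, AZ) ⊢ (p, bbabaad, Z) ⊢ (p, babaad, DZ) ⊢ (s, abaad, AZ) ⊢ (p, baad, Z) ⊢ (p, aad, DZ)
No transition applies at (p, aad, DZ); input not fully consumed.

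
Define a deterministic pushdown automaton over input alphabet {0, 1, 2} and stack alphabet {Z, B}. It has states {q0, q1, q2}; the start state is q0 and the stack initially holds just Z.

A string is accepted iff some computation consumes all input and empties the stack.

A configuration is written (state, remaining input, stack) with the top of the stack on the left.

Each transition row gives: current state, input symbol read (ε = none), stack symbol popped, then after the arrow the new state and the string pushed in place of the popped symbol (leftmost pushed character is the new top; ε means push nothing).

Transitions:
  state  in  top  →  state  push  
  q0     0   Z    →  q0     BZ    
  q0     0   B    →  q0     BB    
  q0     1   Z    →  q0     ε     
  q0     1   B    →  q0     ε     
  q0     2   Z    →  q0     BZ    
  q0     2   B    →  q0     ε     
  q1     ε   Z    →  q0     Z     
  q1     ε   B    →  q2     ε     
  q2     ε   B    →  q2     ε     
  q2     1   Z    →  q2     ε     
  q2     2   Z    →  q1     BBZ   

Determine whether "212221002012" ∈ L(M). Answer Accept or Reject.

Reject

(q0, 212221002012, Z) ⊢ (q0, 12221002012, BZ) ⊢ (q0, 2221002012, Z) ⊢ (q0, 221002012, BZ) ⊢ (q0, 21002012, Z) ⊢ (q0, 1002012, BZ) ⊢ (q0, 002012, Z) ⊢ (q0, 02012, BZ) ⊢ (q0, 2012, BBZ) ⊢ (q0, 012, BZ) ⊢ (q0, 12, BBZ) ⊢ (q0, 2, BZ) ⊢ (q0, ε, Z)
All input consumed; stack is Z, not empty, and no further ε-move applies.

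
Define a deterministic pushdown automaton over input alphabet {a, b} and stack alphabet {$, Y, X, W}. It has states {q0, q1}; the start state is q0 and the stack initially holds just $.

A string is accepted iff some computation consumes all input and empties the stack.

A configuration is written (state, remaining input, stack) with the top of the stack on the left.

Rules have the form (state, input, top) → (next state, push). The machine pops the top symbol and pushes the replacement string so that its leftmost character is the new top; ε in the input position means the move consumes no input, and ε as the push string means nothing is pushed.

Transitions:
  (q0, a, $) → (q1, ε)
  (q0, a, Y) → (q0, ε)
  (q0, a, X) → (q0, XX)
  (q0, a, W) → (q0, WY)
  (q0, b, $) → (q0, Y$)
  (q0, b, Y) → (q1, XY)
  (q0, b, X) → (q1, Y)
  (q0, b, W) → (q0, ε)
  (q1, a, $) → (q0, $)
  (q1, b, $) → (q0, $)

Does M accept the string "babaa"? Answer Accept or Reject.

(q0, babaa, $)
  read b, top $: go to q0, push Y$ → (q0, abaa, Y$)
  read a, top Y: go to q0, push ε → (q0, baa, $)
  read b, top $: go to q0, push Y$ → (q0, aa, Y$)
  read a, top Y: go to q0, push ε → (q0, a, $)
  read a, top $: go to q1, push ε → (q1, ε, ε)
All input consumed and the stack is empty.

Accept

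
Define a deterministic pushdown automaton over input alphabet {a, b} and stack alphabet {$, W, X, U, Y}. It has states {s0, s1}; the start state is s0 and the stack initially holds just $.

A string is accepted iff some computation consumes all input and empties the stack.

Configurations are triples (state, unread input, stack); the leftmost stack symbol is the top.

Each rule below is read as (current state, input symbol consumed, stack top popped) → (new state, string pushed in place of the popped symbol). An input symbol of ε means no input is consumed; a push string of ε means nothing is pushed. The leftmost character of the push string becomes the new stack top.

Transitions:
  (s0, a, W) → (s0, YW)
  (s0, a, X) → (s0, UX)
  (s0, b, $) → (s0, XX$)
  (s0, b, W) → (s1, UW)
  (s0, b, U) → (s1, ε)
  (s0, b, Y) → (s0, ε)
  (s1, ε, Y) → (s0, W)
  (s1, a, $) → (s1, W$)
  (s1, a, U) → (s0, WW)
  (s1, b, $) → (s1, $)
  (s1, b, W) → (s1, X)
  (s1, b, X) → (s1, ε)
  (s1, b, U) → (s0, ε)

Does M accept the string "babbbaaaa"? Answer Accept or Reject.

(s0, babbbaaaa, $) ⊢ (s0, abbbaaaa, XX$) ⊢ (s0, bbbaaaa, UXX$) ⊢ (s1, bbaaaa, XX$) ⊢ (s1, baaaa, X$) ⊢ (s1, aaaa, $) ⊢ (s1, aaa, W$)
No transition applies at (s1, aaa, W$); input not fully consumed.

Reject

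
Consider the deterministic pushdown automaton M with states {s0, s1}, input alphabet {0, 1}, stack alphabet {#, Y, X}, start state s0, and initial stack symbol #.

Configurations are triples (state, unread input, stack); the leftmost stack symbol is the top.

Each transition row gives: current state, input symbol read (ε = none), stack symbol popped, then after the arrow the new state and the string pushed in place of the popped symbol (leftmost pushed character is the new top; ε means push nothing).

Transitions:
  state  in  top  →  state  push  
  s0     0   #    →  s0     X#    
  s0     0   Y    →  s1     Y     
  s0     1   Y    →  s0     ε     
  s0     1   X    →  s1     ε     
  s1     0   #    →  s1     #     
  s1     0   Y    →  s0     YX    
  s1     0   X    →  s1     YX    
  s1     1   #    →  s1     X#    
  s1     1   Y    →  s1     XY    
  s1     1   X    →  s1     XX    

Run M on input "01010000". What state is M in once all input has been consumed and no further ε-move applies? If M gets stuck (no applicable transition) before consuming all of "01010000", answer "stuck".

(s0, 01010000, #)
  read 0, top #: go to s0, push X# → (s0, 1010000, X#)
  read 1, top X: go to s1, push ε → (s1, 010000, #)
  read 0, top #: go to s1, push # → (s1, 10000, #)
  read 1, top #: go to s1, push X# → (s1, 0000, X#)
  read 0, top X: go to s1, push YX → (s1, 000, YX#)
  read 0, top Y: go to s0, push YX → (s0, 00, YXX#)
  read 0, top Y: go to s1, push Y → (s1, 0, YXX#)
  read 0, top Y: go to s0, push YX → (s0, ε, YXXX#)
All input consumed; M is in state s0.

s0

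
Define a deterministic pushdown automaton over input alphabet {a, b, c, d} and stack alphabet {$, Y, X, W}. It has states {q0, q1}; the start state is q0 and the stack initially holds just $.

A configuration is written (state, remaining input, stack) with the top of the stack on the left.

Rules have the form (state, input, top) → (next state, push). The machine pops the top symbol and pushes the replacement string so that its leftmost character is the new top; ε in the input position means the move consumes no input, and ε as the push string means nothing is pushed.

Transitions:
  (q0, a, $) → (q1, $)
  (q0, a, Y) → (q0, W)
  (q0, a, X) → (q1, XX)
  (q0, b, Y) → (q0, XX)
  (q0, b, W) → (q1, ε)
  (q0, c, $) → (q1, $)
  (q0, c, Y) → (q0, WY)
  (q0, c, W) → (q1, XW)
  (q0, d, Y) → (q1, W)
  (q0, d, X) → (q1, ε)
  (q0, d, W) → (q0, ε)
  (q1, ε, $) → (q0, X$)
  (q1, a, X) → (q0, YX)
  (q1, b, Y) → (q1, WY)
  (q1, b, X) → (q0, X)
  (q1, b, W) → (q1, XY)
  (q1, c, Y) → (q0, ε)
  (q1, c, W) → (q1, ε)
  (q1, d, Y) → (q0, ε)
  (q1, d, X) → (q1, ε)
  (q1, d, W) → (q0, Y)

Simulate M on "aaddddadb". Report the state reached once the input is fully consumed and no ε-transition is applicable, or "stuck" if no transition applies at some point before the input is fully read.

(q0, aaddddadb, $)
  read a, top $: go to q1, push $ → (q1, addddadb, $)
  ε-move, top $: go to q0, push X$ → (q0, addddadb, X$)
  read a, top X: go to q1, push XX → (q1, ddddadb, XX$)
  read d, top X: go to q1, push ε → (q1, dddadb, X$)
  read d, top X: go to q1, push ε → (q1, ddadb, $)
  ε-move, top $: go to q0, push X$ → (q0, ddadb, X$)
  read d, top X: go to q1, push ε → (q1, dadb, $)
  ε-move, top $: go to q0, push X$ → (q0, dadb, X$)
  read d, top X: go to q1, push ε → (q1, adb, $)
  ε-move, top $: go to q0, push X$ → (q0, adb, X$)
  read a, top X: go to q1, push XX → (q1, db, XX$)
  read d, top X: go to q1, push ε → (q1, b, X$)
  read b, top X: go to q0, push X → (q0, ε, X$)
All input consumed; M is in state q0.

q0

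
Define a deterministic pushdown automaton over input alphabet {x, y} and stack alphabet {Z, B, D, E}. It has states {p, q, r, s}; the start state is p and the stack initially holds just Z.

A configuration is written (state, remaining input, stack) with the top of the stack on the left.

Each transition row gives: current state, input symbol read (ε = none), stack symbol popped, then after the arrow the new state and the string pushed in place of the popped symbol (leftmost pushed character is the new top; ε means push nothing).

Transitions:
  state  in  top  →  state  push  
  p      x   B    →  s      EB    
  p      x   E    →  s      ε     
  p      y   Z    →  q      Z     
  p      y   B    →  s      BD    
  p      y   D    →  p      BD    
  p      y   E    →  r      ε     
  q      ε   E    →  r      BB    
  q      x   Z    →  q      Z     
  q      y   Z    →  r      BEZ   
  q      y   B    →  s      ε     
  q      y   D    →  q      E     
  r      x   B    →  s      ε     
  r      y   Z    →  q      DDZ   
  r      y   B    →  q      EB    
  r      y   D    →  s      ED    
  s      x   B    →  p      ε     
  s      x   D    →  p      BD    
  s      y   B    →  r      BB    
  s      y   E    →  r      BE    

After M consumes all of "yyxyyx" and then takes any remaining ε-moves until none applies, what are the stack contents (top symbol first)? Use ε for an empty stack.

(p, yyxyyx, Z)
  read y, top Z: go to q, push Z → (q, yxyyx, Z)
  read y, top Z: go to r, push BEZ → (r, xyyx, BEZ)
  read x, top B: go to s, push ε → (s, yyx, EZ)
  read y, top E: go to r, push BE → (r, yx, BEZ)
  read y, top B: go to q, push EB → (q, x, EBEZ)
  ε-move, top E: go to r, push BB → (r, x, BBBEZ)
  read x, top B: go to s, push ε → (s, ε, BBEZ)
All input consumed in state s with stack BBEZ.

BBEZ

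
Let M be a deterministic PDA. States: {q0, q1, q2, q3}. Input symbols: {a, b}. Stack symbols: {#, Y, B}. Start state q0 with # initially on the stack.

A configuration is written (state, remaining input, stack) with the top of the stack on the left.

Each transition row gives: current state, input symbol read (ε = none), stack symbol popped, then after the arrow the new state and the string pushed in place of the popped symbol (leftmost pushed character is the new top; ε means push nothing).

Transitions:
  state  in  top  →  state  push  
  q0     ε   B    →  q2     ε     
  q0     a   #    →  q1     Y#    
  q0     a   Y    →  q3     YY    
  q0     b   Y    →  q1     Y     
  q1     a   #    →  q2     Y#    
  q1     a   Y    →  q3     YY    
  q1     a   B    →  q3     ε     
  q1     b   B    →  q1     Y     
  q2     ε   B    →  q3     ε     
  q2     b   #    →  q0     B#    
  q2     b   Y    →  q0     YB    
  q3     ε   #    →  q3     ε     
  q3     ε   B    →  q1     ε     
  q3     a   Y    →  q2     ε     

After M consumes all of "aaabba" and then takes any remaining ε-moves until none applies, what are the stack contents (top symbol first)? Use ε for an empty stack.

(q0, aaabba, #)
  read a, top #: go to q1, push Y# → (q1, aabba, Y#)
  read a, top Y: go to q3, push YY → (q3, abba, YY#)
  read a, top Y: go to q2, push ε → (q2, bba, Y#)
  read b, top Y: go to q0, push YB → (q0, ba, YB#)
  read b, top Y: go to q1, push Y → (q1, a, YB#)
  read a, top Y: go to q3, push YY → (q3, ε, YYB#)
All input consumed in state q3 with stack YYB#.

YYB#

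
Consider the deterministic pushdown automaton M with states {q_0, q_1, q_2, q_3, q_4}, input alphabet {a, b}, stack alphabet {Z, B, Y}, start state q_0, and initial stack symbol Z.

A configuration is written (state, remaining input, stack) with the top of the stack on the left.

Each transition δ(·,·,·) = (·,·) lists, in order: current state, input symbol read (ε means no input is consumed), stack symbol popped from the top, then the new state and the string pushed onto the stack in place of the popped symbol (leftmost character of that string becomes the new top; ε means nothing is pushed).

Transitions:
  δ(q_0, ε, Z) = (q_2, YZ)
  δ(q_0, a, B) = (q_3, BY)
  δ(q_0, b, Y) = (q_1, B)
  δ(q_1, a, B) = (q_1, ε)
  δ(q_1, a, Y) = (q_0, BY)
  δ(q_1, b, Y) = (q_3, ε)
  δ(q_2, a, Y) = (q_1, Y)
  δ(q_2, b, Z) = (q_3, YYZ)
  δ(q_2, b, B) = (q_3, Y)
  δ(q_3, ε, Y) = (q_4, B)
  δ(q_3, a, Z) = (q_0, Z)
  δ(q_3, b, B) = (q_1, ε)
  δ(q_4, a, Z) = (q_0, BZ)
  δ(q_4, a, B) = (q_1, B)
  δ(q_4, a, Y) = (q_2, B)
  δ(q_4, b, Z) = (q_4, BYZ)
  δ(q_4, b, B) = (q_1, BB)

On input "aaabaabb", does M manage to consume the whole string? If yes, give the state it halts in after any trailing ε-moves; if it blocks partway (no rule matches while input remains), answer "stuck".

q_4

(q_0, aaabaabb, Z)
  ε-move, top Z: go to q_2, push YZ → (q_2, aaabaabb, YZ)
  read a, top Y: go to q_1, push Y → (q_1, aabaabb, YZ)
  read a, top Y: go to q_0, push BY → (q_0, abaabb, BYZ)
  read a, top B: go to q_3, push BY → (q_3, baabb, BYYZ)
  read b, top B: go to q_1, push ε → (q_1, aabb, YYZ)
  read a, top Y: go to q_0, push BY → (q_0, abb, BYYZ)
  read a, top B: go to q_3, push BY → (q_3, bb, BYYYZ)
  read b, top B: go to q_1, push ε → (q_1, b, YYYZ)
  read b, top Y: go to q_3, push ε → (q_3, ε, YYZ)
  ε-move, top Y: go to q_4, push B → (q_4, ε, BYZ)
All input consumed; M is in state q_4.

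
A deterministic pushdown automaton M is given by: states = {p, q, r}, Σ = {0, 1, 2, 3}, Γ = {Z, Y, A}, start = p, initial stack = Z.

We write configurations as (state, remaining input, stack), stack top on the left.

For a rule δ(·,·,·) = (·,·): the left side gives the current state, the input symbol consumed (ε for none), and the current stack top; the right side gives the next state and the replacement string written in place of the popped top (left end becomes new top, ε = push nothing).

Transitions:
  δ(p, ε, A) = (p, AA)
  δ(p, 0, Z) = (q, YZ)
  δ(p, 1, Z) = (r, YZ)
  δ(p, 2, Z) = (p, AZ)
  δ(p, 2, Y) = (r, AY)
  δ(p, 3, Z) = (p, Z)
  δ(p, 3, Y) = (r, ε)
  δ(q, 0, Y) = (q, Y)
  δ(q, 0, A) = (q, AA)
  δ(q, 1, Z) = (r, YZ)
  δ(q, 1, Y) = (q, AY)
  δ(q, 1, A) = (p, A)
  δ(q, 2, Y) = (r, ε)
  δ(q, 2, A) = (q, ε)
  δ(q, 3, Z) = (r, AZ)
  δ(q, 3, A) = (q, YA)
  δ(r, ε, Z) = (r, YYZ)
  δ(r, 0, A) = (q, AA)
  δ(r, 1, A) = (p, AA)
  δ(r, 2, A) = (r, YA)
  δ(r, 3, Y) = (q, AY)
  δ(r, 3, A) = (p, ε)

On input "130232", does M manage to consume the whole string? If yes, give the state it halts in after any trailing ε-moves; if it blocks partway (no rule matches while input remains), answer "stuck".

r

(p, 130232, Z)
  read 1, top Z: go to r, push YZ → (r, 30232, YZ)
  read 3, top Y: go to q, push AY → (q, 0232, AYZ)
  read 0, top A: go to q, push AA → (q, 232, AAYZ)
  read 2, top A: go to q, push ε → (q, 32, AYZ)
  read 3, top A: go to q, push YA → (q, 2, YAYZ)
  read 2, top Y: go to r, push ε → (r, ε, AYZ)
All input consumed; M is in state r.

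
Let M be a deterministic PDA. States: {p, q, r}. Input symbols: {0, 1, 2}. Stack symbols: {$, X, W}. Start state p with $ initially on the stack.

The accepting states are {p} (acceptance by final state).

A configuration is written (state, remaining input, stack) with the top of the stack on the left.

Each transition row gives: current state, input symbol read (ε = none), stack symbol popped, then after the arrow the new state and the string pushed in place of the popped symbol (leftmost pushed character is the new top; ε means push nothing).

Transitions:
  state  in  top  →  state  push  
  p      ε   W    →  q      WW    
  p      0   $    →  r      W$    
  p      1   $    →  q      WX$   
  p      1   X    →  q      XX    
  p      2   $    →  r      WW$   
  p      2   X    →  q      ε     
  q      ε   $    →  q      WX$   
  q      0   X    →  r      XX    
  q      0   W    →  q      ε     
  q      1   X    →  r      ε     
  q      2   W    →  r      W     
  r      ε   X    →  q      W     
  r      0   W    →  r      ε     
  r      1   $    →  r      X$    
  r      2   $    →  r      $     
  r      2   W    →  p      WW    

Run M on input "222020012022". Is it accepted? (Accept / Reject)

(p, 222020012022, $)
  read 2, top $: go to r, push WW$ → (r, 22020012022, WW$)
  read 2, top W: go to p, push WW → (p, 2020012022, WWW$)
  ε-move, top W: go to q, push WW → (q, 2020012022, WWWW$)
  read 2, top W: go to r, push W → (r, 020012022, WWWW$)
  read 0, top W: go to r, push ε → (r, 20012022, WWW$)
  read 2, top W: go to p, push WW → (p, 0012022, WWWW$)
  ε-move, top W: go to q, push WW → (q, 0012022, WWWWW$)
  read 0, top W: go to q, push ε → (q, 012022, WWWW$)
  read 0, top W: go to q, push ε → (q, 12022, WWW$)
No transition applies at (q, 12022, WWW$); input not fully consumed.

Reject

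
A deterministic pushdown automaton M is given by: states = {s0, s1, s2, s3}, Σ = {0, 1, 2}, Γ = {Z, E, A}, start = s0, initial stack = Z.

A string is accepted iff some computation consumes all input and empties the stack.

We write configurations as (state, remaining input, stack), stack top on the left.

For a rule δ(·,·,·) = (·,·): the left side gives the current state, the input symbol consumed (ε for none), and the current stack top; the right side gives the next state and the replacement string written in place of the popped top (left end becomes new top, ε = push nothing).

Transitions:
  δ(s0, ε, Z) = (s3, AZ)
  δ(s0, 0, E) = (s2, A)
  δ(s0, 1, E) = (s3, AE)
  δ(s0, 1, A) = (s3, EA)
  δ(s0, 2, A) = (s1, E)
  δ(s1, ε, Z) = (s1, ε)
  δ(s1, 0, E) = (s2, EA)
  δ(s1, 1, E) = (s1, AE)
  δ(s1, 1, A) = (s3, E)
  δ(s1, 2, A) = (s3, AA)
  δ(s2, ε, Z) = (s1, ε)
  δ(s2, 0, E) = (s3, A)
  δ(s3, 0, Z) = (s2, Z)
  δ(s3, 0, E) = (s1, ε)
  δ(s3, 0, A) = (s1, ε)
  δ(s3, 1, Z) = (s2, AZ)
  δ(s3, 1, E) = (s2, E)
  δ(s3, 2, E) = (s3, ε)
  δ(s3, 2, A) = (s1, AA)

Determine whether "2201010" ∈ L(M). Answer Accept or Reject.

Accept

(s0, 2201010, Z)
  ε-move, top Z: go to s3, push AZ → (s3, 2201010, AZ)
  read 2, top A: go to s1, push AA → (s1, 201010, AAZ)
  read 2, top A: go to s3, push AA → (s3, 01010, AAAZ)
  read 0, top A: go to s1, push ε → (s1, 1010, AAZ)
  read 1, top A: go to s3, push E → (s3, 010, EAZ)
  read 0, top E: go to s1, push ε → (s1, 10, AZ)
  read 1, top A: go to s3, push E → (s3, 0, EZ)
  read 0, top E: go to s1, push ε → (s1, ε, Z)
  ε-move, top Z: go to s1, push ε → (s1, ε, ε)
All input consumed and the stack is empty.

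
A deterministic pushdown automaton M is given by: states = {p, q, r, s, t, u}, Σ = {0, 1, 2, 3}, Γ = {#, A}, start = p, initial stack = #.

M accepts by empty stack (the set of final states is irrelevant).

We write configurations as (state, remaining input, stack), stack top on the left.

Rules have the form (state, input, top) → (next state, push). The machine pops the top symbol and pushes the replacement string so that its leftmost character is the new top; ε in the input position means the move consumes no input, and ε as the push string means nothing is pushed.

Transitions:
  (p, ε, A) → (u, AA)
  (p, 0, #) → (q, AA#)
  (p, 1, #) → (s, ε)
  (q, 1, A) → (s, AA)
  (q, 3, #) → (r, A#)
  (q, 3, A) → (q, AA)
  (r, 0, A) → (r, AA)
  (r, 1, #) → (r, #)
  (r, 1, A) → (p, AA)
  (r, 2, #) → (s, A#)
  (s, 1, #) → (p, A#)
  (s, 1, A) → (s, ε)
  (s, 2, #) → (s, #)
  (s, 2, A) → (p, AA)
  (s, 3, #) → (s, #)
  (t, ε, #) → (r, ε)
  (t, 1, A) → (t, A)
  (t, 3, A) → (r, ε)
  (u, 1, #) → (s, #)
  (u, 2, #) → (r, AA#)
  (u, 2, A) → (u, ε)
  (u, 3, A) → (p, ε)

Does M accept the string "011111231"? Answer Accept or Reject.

(p, 011111231, #)
  read 0, top #: go to q, push AA# → (q, 11111231, AA#)
  read 1, top A: go to s, push AA → (s, 1111231, AAA#)
  read 1, top A: go to s, push ε → (s, 111231, AA#)
  read 1, top A: go to s, push ε → (s, 11231, A#)
  read 1, top A: go to s, push ε → (s, 1231, #)
  read 1, top #: go to p, push A# → (p, 231, A#)
  ε-move, top A: go to u, push AA → (u, 231, AA#)
  read 2, top A: go to u, push ε → (u, 31, A#)
  read 3, top A: go to p, push ε → (p, 1, #)
  read 1, top #: go to s, push ε → (s, ε, ε)
All input consumed and the stack is empty.

Accept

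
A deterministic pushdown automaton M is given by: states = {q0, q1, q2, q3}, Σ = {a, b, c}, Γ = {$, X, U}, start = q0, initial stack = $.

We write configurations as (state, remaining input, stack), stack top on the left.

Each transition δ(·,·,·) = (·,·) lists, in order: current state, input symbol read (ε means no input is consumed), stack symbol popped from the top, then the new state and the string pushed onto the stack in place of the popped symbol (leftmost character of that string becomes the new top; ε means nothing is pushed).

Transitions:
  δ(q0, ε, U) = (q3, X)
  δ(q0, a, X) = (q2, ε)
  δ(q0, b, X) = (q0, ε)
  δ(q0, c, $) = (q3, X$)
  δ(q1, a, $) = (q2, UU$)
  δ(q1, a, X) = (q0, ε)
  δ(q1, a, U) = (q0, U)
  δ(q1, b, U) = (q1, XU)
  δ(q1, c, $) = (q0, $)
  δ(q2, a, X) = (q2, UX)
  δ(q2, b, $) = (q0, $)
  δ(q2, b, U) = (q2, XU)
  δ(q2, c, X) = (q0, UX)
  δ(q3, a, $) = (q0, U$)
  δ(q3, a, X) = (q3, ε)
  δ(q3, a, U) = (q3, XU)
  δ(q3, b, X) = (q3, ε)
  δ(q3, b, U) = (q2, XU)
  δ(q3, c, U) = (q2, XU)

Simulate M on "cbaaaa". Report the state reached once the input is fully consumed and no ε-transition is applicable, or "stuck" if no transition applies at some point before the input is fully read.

q3

(q0, cbaaaa, $) ⊢ (q3, baaaa, X$) ⊢ (q3, aaaa, $) ⊢ (q0, aaa, U$) ⊢ (q3, aaa, X$) ⊢ (q3, aa, $) ⊢ (q0, a, U$) ⊢ (q3, a, X$) ⊢ (q3, ε, $)
All input consumed; M is in state q3.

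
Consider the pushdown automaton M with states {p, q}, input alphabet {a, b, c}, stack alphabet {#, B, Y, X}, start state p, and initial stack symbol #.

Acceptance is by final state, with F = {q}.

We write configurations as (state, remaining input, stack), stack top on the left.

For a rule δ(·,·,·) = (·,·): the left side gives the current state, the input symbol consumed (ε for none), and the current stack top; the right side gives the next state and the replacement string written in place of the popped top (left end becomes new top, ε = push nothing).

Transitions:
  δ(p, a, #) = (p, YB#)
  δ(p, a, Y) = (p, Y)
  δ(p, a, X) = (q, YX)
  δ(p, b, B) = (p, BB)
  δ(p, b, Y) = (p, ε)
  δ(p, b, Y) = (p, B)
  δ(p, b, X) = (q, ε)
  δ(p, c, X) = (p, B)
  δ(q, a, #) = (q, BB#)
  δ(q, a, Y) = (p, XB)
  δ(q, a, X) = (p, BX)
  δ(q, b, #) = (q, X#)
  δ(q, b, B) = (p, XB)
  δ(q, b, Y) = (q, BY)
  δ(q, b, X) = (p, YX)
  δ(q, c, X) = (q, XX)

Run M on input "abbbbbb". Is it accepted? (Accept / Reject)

Reject

No computation consumes all input and reaches a final state.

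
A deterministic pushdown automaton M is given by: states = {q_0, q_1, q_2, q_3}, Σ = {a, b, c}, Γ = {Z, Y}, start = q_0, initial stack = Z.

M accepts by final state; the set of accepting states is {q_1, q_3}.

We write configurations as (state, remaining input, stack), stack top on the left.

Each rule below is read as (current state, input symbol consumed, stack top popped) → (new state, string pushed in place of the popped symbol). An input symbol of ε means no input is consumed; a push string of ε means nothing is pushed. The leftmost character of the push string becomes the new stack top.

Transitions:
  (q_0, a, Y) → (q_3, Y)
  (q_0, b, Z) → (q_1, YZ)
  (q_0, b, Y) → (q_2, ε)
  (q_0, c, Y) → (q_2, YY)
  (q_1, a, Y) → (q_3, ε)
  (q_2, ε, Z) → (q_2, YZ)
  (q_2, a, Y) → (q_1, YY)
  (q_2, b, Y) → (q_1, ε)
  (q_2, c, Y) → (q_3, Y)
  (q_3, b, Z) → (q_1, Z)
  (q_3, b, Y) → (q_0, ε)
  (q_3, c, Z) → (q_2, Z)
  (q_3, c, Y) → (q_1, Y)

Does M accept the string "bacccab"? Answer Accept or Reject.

Accept

(q_0, bacccab, Z)
  read b, top Z: go to q_1, push YZ → (q_1, acccab, YZ)
  read a, top Y: go to q_3, push ε → (q_3, cccab, Z)
  read c, top Z: go to q_2, push Z → (q_2, ccab, Z)
  ε-move, top Z: go to q_2, push YZ → (q_2, ccab, YZ)
  read c, top Y: go to q_3, push Y → (q_3, cab, YZ)
  read c, top Y: go to q_1, push Y → (q_1, ab, YZ)
  read a, top Y: go to q_3, push ε → (q_3, b, Z)
  read b, top Z: go to q_1, push Z → (q_1, ε, Z)
All input consumed; state q_1 ∈ F.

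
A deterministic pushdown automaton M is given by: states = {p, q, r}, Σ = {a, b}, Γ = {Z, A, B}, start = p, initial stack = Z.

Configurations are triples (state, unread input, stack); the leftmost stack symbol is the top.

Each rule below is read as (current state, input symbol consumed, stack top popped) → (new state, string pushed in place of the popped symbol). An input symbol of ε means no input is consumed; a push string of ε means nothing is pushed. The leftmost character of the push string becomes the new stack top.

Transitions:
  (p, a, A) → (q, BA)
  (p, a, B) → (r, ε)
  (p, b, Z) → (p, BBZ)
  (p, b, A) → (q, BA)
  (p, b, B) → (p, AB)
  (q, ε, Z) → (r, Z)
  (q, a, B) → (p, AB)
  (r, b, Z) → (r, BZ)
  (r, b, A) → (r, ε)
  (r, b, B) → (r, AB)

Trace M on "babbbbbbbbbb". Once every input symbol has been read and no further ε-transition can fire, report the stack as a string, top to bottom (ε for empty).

BZ

(p, babbbbbbbbbb, Z)
  read b, top Z: go to p, push BBZ → (p, abbbbbbbbbb, BBZ)
  read a, top B: go to r, push ε → (r, bbbbbbbbbb, BZ)
  read b, top B: go to r, push AB → (r, bbbbbbbbb, ABZ)
  read b, top A: go to r, push ε → (r, bbbbbbbb, BZ)
  read b, top B: go to r, push AB → (r, bbbbbbb, ABZ)
  read b, top A: go to r, push ε → (r, bbbbbb, BZ)
  read b, top B: go to r, push AB → (r, bbbbb, ABZ)
  read b, top A: go to r, push ε → (r, bbbb, BZ)
  read b, top B: go to r, push AB → (r, bbb, ABZ)
  read b, top A: go to r, push ε → (r, bb, BZ)
  read b, top B: go to r, push AB → (r, b, ABZ)
  read b, top A: go to r, push ε → (r, ε, BZ)
All input consumed in state r with stack BZ.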